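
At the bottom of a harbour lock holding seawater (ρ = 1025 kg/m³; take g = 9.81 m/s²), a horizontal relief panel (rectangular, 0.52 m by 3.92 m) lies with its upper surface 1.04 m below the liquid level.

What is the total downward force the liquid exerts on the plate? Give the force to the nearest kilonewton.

γ = ρg = 1025 × 9.81 / 1000 = 10.05525 kN/m³.
The plate is horizontal, so pressure is uniform at p = γ·h = 10.05525 × 1.04 = 10.4575 kN/m².
A = 0.52 × 3.92 = 2.0384 m².
F = p·A = 10.4575 × 2.0384 = 21.3166 kN.

F ≈ 21 kN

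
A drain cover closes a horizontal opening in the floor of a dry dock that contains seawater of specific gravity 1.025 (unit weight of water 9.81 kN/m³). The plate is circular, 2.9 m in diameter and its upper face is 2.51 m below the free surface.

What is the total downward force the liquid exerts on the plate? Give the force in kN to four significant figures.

γ = 1.025 × 9.81 = 10.05525 kN/m³.
The plate is horizontal, so pressure is uniform at p = γ·h = 10.05525 × 2.51 = 25.2387 kN/m².
A = π(1.45)² = 6.6052 m².
F = p·A = 25.2387 × 6.6052 = 166.707 kN.

F ≈ 166.7 kN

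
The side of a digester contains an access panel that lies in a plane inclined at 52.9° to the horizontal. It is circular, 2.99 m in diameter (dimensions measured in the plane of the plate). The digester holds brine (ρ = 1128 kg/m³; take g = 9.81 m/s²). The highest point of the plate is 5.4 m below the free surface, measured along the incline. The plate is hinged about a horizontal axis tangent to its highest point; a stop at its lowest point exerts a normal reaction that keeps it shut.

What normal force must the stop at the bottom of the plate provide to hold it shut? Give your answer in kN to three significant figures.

P ≈ 225 kN

γ = ρg = 1128 × 9.81 / 1000 = 11.06568 kN/m³.
Let θ = 52.9° be the plate's angle to the horizontal; measure y along the incline from where the plane meets the free surface. Vertical depth h = y·sinθ with sinθ = 0.797584.
The centroid is at the centre, 1.495 m below the top of the plate, so y_c = 5.4 + 1.495 = 6.895 m and h_c = 6.895 × 0.797584 = 5.49934 m.
A = π(1.495)² = 7.02154 m².
Resultant F = γ·h_c·A = 11.06568 × 5.49934 × 7.02154 = 427.288 kN.
I_c = πr⁴/4 = π × 1.495⁴/4 = 3.92333 m⁴.
Centre of pressure: y_p = y_c + I_c/(y_c·A) = 6.895 + 3.92333/(6.895 × 7.02154) = 6.895 + 0.0810379 = 6.97604 m along the plane.
The resultant acts 1.495 + 0.0810379 = 1.57604 m (along the plate) below the hinge at the top edge, so the moment about the hinge is M = F × 1.57604 = 427.288 × 1.57604 = 673.423 kN·m.
A normal force at the bottom, 2.99 m from the hinge, must supply this moment: P = 673.423/2.99 = 225.225 kN.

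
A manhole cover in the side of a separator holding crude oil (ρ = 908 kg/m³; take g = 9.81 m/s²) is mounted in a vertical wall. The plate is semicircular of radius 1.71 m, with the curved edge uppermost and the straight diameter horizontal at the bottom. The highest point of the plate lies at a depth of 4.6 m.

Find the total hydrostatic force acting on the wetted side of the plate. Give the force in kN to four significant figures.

F ≈ 228.5 kN

γ = ρg = 908 × 9.81 / 1000 = 8.90748 kN/m³.
The centroid lies 4r/(3π) = 0.725747 m above the diameter, so r − 4r/(3π) = 1.71 − 0.725747 = 0.984253 m below the topmost point, so the centroid depth is h_c = 4.6 + 0.984253 = 5.58425 m.
A = πr²/2 = π × 1.71²/2 = 4.59317 m².
Resultant F = γ·h_c·A = 8.90748 × 5.58425 × 4.59317 = 228.472 kN.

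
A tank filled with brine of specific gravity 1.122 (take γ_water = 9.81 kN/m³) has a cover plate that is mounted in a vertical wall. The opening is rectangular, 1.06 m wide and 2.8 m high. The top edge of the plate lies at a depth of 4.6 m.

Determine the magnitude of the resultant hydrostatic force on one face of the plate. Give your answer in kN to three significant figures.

γ = 1.122 × 9.81 = 11.00682 kN/m³.
The centroid lies 2.8/2 = 1.4 m below the top edge, so the centroid depth is h_c = 4.6 + 1.4 = 6 m.
A = 1.06 × 2.8 = 2.968 m².
Resultant F = γ·h_c·A = 11.00682 × 6 × 2.968 = 196.009 kN.

F ≈ 196 kN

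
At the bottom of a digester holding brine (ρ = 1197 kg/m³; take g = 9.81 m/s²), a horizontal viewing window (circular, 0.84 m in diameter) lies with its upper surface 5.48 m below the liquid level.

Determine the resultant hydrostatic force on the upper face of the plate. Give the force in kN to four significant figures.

F ≈ 35.66 kN

γ = ρg = 1197 × 9.81 / 1000 = 11.74257 kN/m³.
The plate is horizontal, so pressure is uniform at p = γ·h = 11.74257 × 5.48 = 64.3493 kN/m².
A = π(0.42)² = 0.554177 m².
F = p·A = 64.3493 × 0.554177 = 35.6609 kN.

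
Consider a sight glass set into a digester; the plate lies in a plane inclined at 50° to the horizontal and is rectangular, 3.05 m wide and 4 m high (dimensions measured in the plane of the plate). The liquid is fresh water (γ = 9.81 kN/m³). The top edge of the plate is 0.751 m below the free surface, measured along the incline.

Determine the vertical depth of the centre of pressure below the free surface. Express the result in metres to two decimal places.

h_p = 2.48 m

γ = 9.81 kN/m³.
Let θ = 50° be the plate's angle to the horizontal; measure y along the incline from where the plane meets the free surface. Vertical depth h = y·sinθ with sinθ = 0.766044.
The centroid lies 4/2 = 2 m below the top edge, so y_c = 0.751 + 2 = 2.751 m and h_c = 2.751 × 0.766044 = 2.10739 m.
A = 3.05 × 4 = 12.2 m².
Resultant F = γ·h_c·A = 9.81 × 2.10739 × 12.2 = 252.217 kN.
I_c = b·h³/12 = 3.05 × 4³/12 = 16.2667 m⁴.
Centre of pressure: y_p = y_c + I_c/(y_c·A) = 2.751 + 16.2667/(2.751 × 12.2) = 2.751 + 0.484673 = 3.23567 m along the plane.
Vertically, h_p = y_p·sinθ = 3.23567 × 0.766044 = 2.47867 m.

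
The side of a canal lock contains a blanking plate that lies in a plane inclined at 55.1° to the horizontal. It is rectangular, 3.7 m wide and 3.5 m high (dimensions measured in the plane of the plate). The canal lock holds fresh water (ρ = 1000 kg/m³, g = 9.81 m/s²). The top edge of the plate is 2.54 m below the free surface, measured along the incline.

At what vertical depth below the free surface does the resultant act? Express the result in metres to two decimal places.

h_p = 3.71 m

γ = ρg = 1000 × 9.81 = 9810 N/m³ = 9.81 kN/m³.
Let θ = 55.1° be the plate's angle to the horizontal; measure y along the incline from where the plane meets the free surface. Vertical depth h = y·sinθ with sinθ = 0.820152.
The centroid lies 3.5/2 = 1.75 m below the top edge, so y_c = 2.54 + 1.75 = 4.29 m and h_c = 4.29 × 0.820152 = 3.51845 m.
A = 3.7 × 3.5 = 12.95 m².
Resultant F = γ·h_c·A = 9.81 × 3.51845 × 12.95 = 446.982 kN.
I_c = b·h³/12 = 3.7 × 3.5³/12 = 13.2198 m⁴.
Centre of pressure: y_p = y_c + I_c/(y_c·A) = 4.29 + 13.2198/(4.29 × 12.95) = 4.29 + 0.237957 = 4.52796 m along the plane.
Vertically, h_p = y_p·sinθ = 4.52796 × 0.820152 = 3.71362 m.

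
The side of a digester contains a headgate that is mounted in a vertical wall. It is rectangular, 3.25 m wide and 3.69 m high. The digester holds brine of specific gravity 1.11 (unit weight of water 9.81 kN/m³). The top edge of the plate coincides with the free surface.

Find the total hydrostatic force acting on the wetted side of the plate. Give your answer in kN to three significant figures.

F ≈ 241 kN

γ = 1.11 × 9.81 = 10.8891 kN/m³.
The centroid lies 3.69/2 = 1.845 m below the top edge, so the centroid depth is h_c = 1.845 m.
A = 3.25 × 3.69 = 11.9925 m².
Resultant F = γ·h_c·A = 10.8891 × 1.845 × 11.9925 = 240.934 kN.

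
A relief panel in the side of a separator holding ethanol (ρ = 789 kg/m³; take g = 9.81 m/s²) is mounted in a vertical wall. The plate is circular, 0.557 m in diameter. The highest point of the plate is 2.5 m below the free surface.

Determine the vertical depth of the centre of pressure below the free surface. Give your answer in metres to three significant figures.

γ = ρg = 789 × 9.81 / 1000 = 7.74009 kN/m³.
The centroid is at the centre, 0.2785 m below the top of the plate, so the centroid depth is h_c = 2.5 + 0.2785 = 2.7785 m.
A = π(0.2785)² = 0.243669 m².
Resultant F = γ·h_c·A = 7.74009 × 2.7785 × 0.243669 = 5.24031 kN.
I_c = πr⁴/4 = π × 0.2785⁴/4 = 0.00472488 m⁴.
Centre of pressure: y_p = y_c + I_c/(y_c·A) = 2.7785 + 0.00472488/(2.7785 × 0.243669) = 2.7785 + 0.00697879 = 2.78548 m along the plane.

h_p = 2.79 m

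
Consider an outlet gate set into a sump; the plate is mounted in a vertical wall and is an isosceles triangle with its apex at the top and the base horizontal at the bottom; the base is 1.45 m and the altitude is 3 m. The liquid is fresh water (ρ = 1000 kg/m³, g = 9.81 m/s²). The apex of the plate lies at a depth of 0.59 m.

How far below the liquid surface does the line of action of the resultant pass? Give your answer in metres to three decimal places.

h_p = 2.783 m

γ = ρg = 1000 × 9.81 = 9810 N/m³ = 9.81 kN/m³.
With the apex up, the centroid sits 2h/3 = 2 × 3/3 = 2 m below the apex, so the centroid depth is h_c = 0.59 + 2 = 2.59 m.
A = ½ × 1.45 × 3 = 2.175 m².
Resultant F = γ·h_c·A = 9.81 × 2.59 × 2.175 = 55.2622 kN.
I_c = b·h³/36 = 1.45 × 3³/36 = 1.0875 m⁴.
Centre of pressure: y_p = y_c + I_c/(y_c·A) = 2.59 + 1.0875/(2.59 × 2.175) = 2.59 + 0.19305 = 2.78305 m along the plane.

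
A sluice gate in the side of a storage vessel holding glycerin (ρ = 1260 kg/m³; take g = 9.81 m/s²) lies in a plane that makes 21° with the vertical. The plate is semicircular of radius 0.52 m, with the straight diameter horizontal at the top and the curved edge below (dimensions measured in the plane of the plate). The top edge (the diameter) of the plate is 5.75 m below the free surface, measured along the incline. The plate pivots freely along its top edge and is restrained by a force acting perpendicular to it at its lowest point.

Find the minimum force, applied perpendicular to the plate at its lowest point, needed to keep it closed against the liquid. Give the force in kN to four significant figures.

γ = ρg = 1260 × 9.81 / 1000 = 12.3606 kN/m³.
The plate makes 21° with the vertical, i.e. θ = 90° − 21° = 69° to the horizontal. Measuring y along the incline from the free-surface line, vertical depth h = y·sinθ with sinθ = 0.933580.
The centroid of a semicircle lies 4r/(3π) = 0.220695 m from the diameter, here below the top edge, so y_c = 5.75 + 0.220695 = 5.9707 m and h_c = 5.9707 × 0.933580 = 5.57413 m.
A = πr²/2 = π × 0.52²/2 = 0.424743 m².
Resultant F = γ·h_c·A = 12.3606 × 5.57413 × 0.424743 = 29.2646 kN.
I_c = (π/8 − 8/(9π))·r⁴ = 0.109757 × 0.52⁴ = 0.00802501 m⁴.
Centre of pressure: y_p = y_c + I_c/(y_c·A) = 5.9707 + 0.00802501/(5.9707 × 0.424743) = 5.9707 + 0.00316442 = 5.97386 m along the plane.
The resultant acts 0.220695 + 0.00316442 = 0.223859 m (along the plate) below the hinge at the top edge, so the moment about the hinge is M = F × 0.223859 = 29.2646 × 0.223859 = 6.55114 kN·m.
A normal force at the bottom, 0.52 m from the hinge, must supply this moment: P = 6.55114/0.52 = 12.5983 kN.

P ≈ 12.60 kN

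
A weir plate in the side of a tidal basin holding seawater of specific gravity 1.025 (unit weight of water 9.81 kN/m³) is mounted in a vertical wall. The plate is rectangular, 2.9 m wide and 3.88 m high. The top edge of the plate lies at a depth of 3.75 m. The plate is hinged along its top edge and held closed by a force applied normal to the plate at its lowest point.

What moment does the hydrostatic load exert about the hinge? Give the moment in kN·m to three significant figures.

γ = 1.025 × 9.81 = 10.05525 kN/m³.
The centroid lies 3.88/2 = 1.94 m below the top edge, so the centroid depth is h_c = 3.75 + 1.94 = 5.69 m.
A = 2.9 × 3.88 = 11.252 m².
Resultant F = γ·h_c·A = 10.05525 × 5.69 × 11.252 = 643.776 kN.
I_c = b·h³/12 = 2.9 × 3.88³/12 = 14.116 m⁴.
Centre of pressure: y_p = y_c + I_c/(y_c·A) = 5.69 + 14.116/(5.69 × 11.252) = 5.69 + 0.22048 = 5.91048 m along the plane.
The resultant acts 1.94 + 0.22048 = 2.16048 m (along the plate) below the hinge at the top edge, so the moment about the hinge is M = F × 2.16048 = 643.776 × 2.16048 = 1390.87 kN·m.

M ≈ 1390 kN·m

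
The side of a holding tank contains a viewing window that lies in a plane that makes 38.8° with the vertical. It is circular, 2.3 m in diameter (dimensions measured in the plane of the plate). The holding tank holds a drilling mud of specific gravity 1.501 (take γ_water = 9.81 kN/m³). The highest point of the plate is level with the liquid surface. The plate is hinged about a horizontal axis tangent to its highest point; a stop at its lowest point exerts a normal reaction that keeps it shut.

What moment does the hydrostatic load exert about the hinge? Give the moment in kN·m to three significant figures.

M ≈ 78.8 kN·m

γ = 1.501 × 9.81 = 14.72481 kN/m³.
The plate makes 38.8° with the vertical, i.e. θ = 90° − 38.8° = 51.2° to the horizontal. Measuring y along the incline from the free-surface line, vertical depth h = y·sinθ with sinθ = 0.779338.
The centroid is at the centre, 1.15 m below the top of the plate, so y_c = 1.15 m and h_c = 1.15 × 0.779338 = 0.896239 m.
A = π(1.15)² = 4.15476 m².
Resultant F = γ·h_c·A = 14.72481 × 0.896239 × 4.15476 = 54.8302 kN.
I_c = πr⁴/4 = π × 1.15⁴/4 = 1.37367 m⁴.
Centre of pressure: y_p = y_c + I_c/(y_c·A) = 1.15 + 1.37367/(1.15 × 4.15476) = 1.15 + 0.287501 = 1.4375 m along the plane.
The resultant acts 1.15 + 0.287501 = 1.4375 m (along the plate) below the hinge at the top edge, so the moment about the hinge is M = F × 1.4375 = 54.8302 × 1.4375 = 78.8184 kN·m.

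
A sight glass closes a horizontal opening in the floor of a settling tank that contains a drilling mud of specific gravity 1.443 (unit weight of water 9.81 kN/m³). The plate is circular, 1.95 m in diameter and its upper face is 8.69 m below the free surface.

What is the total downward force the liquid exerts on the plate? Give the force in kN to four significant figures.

F ≈ 367.4 kN

γ = 1.443 × 9.81 = 14.15583 kN/m³.
The plate is horizontal, so pressure is uniform at p = γ·h = 14.15583 × 8.69 = 123.014 kN/m².
A = π(0.975)² = 2.98648 m².
F = p·A = 123.014 × 2.98648 = 367.379 kN.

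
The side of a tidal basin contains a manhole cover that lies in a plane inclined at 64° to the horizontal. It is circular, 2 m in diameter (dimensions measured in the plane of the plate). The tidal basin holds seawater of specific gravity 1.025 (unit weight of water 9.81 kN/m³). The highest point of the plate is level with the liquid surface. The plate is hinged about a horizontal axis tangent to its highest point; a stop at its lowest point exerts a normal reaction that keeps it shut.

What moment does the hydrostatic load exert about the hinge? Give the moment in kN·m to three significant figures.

γ = 1.025 × 9.81 = 10.05525 kN/m³.
Let θ = 64° be the plate's angle to the horizontal; measure y along the incline from where the plane meets the free surface. Vertical depth h = y·sinθ with sinθ = 0.898794.
The centroid is at the centre, 1 m below the top of the plate, so y_c = 1 m and h_c = 1 × 0.898794 = 0.898794 m.
A = π(1)² = 3.14159 m².
Resultant F = γ·h_c·A = 10.05525 × 0.898794 × 3.14159 = 28.3924 kN.
I_c = πr⁴/4 = π × 1⁴/4 = 0.785398 m⁴.
Centre of pressure: y_p = y_c + I_c/(y_c·A) = 1 + 0.785398/(1 × 3.14159) = 1 + 0.25 = 1.25 m along the plane.
The resultant acts 1 + 0.25 = 1.25 m (along the plate) below the hinge at the top edge, so the moment about the hinge is M = F × 1.25 = 28.3924 × 1.25 = 35.4905 kN·m.

M ≈ 35.5 kN·m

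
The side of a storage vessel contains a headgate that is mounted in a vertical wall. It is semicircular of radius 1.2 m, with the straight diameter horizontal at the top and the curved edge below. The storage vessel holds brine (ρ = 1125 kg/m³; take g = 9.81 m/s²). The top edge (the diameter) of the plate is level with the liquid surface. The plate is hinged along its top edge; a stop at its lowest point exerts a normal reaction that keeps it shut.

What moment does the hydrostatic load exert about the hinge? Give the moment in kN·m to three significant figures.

M ≈ 8.99 kN·m

γ = ρg = 1125 × 9.81 / 1000 = 11.03625 kN/m³.
The centroid of a semicircle lies 4r/(3π) = 0.509296 m from the diameter, here below the top edge, so the centroid depth is h_c = 0.509296 m.
A = πr²/2 = π × 1.2²/2 = 2.26195 m².
Resultant F = γ·h_c·A = 11.03625 × 0.509296 × 2.26195 = 12.7138 kN.
I_c = (π/8 − 8/(9π))·r⁴ = 0.109757 × 1.2⁴ = 0.227592 m⁴.
Centre of pressure: y_p = y_c + I_c/(y_c·A) = 0.509296 + 0.227592/(0.509296 × 2.26195) = 0.509296 + 0.197562 = 0.706858 m along the plane.
The resultant acts 0.509296 + 0.197562 = 0.706858 m (along the plate) below the hinge at the top edge, so the moment about the hinge is M = F × 0.706858 = 12.7138 × 0.706858 = 8.98685 kN·m.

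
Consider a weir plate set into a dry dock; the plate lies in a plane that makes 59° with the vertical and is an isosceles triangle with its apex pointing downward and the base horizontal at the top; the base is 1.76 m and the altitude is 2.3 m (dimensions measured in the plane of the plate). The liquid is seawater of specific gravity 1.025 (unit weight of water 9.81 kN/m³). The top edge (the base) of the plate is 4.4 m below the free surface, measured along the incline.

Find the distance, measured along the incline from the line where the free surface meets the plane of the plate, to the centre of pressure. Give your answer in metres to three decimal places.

y_p = 5.224 m

γ = 1.025 × 9.81 = 10.05525 kN/m³.
The plate makes 59° with the vertical, i.e. θ = 90° − 59° = 31° to the horizontal. Measuring y along the incline from the free-surface line, vertical depth h = y·sinθ with sinθ = 0.515038.
With the apex down, the centroid sits h/3 = 2.3/3 = 0.766667 m below the base (the top edge), so y_c = 4.4 + 0.766667 = 5.16667 m and h_c = 5.16667 × 0.515038 = 2.66103 m.
A = ½ × 1.76 × 2.3 = 2.024 m².
Resultant F = γ·h_c·A = 10.05525 × 2.66103 × 2.024 = 54.1568 kN.
I_c = b·h³/36 = 1.76 × 2.3³/36 = 0.594831 m⁴.
Centre of pressure: y_p = y_c + I_c/(y_c·A) = 5.16667 + 0.594831/(5.16667 × 2.024) = 5.16667 + 0.0568817 = 5.22355 m along the plane.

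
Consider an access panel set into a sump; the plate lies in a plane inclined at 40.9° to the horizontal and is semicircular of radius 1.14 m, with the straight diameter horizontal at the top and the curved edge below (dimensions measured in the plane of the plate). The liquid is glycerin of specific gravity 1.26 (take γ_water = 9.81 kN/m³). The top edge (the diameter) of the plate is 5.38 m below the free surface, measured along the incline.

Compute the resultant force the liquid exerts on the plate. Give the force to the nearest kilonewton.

F ≈ 97 kN

γ = 1.26 × 9.81 = 12.3606 kN/m³.
Let θ = 40.9° be the plate's angle to the horizontal; measure y along the incline from where the plane meets the free surface. Vertical depth h = y·sinθ with sinθ = 0.654741.
The centroid of a semicircle lies 4r/(3π) = 0.483831 m from the diameter, here below the top edge, so y_c = 5.38 + 0.483831 = 5.86383 m and h_c = 5.86383 × 0.654741 = 3.83929 m.
A = πr²/2 = π × 1.14²/2 = 2.04141 m².
Resultant F = γ·h_c·A = 12.3606 × 3.83929 × 2.04141 = 96.877 kN.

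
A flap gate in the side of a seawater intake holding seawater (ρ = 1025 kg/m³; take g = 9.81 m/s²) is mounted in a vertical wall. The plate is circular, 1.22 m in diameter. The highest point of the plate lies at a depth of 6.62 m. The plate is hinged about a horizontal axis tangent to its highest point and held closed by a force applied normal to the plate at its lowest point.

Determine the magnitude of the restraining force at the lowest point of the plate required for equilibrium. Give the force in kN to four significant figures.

P ≈ 43.39 kN

γ = ρg = 1025 × 9.81 / 1000 = 10.05525 kN/m³.
The centroid is at the centre, 0.61 m below the top of the plate, so the centroid depth is h_c = 6.62 + 0.61 = 7.23 m.
A = π(0.61)² = 1.16899 m².
Resultant F = γ·h_c·A = 10.05525 × 7.23 × 1.16899 = 84.9849 kN.
I_c = πr⁴/4 = π × 0.61⁴/4 = 0.108745 m⁴.
Centre of pressure: y_p = y_c + I_c/(y_c·A) = 7.23 + 0.108745/(7.23 × 1.16899) = 7.23 + 0.0128665 = 7.24287 m along the plane.
The resultant acts 0.61 + 0.0128665 = 0.622866 m (along the plate) below the hinge at the top edge, so the moment about the hinge is M = F × 0.622866 = 84.9849 × 0.622866 = 52.9342 kN·m.
A normal force at the bottom, 1.22 m from the hinge, must supply this moment: P = 52.9342/1.22 = 43.3887 kN.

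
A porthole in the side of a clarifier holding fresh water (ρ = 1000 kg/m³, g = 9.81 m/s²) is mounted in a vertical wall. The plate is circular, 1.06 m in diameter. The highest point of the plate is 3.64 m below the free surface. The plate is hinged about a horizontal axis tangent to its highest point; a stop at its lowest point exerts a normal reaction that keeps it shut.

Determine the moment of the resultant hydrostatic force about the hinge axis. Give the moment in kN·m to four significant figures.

γ = ρg = 1000 × 9.81 = 9810 N/m³ = 9.81 kN/m³.
The centroid is at the centre, 0.53 m below the top of the plate, so the centroid depth is h_c = 3.64 + 0.53 = 4.17 m.
A = π(0.53)² = 0.882473 m².
Resultant F = γ·h_c·A = 9.81 × 4.17 × 0.882473 = 36.0999 kN.
I_c = πr⁴/4 = π × 0.53⁴/4 = 0.0619717 m⁴.
Centre of pressure: y_p = y_c + I_c/(y_c·A) = 4.17 + 0.0619717/(4.17 × 0.882473) = 4.17 + 0.0168405 = 4.18684 m along the plane.
The resultant acts 0.53 + 0.0168405 = 0.546841 m (along the plate) below the hinge at the top edge, so the moment about the hinge is M = F × 0.546841 = 36.0999 × 0.546841 = 19.7409 kN·m.

M ≈ 19.74 kN·m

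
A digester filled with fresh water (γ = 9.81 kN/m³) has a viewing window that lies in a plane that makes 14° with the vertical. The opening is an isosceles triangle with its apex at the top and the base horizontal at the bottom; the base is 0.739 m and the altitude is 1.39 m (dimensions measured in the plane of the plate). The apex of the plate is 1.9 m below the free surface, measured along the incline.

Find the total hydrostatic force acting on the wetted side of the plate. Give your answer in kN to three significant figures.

F ≈ 13.8 kN

γ = 9.81 kN/m³.
The plate makes 14° with the vertical, i.e. θ = 90° − 14° = 76° to the horizontal. Measuring y along the incline from the free-surface line, vertical depth h = y·sinθ with sinθ = 0.970296.
With the apex up, the centroid sits 2h/3 = 2 × 1.39/3 = 0.926667 m below the apex, so y_c = 1.9 + 0.926667 = 2.82667 m and h_c = 2.82667 × 0.970296 = 2.74271 m.
A = ½ × 0.739 × 1.39 = 0.513605 m².
Resultant F = γ·h_c·A = 9.81 × 2.74271 × 0.513605 = 13.819 kN.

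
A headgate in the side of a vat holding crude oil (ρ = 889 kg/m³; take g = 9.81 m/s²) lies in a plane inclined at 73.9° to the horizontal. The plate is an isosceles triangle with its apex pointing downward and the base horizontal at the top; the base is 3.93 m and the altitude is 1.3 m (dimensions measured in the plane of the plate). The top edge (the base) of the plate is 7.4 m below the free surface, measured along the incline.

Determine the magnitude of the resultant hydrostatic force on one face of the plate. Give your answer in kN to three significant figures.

F ≈ 168 kN

γ = ρg = 889 × 9.81 / 1000 = 8.72109 kN/m³.
Let θ = 73.9° be the plate's angle to the horizontal; measure y along the incline from where the plane meets the free surface. Vertical depth h = y·sinθ with sinθ = 0.960779.
With the apex down, the centroid sits h/3 = 1.3/3 = 0.433333 m below the base (the top edge), so y_c = 7.4 + 0.433333 = 7.83333 m and h_c = 7.83333 × 0.960779 = 7.5261 m.
A = ½ × 3.93 × 1.3 = 2.5545 m².
Resultant F = γ·h_c·A = 8.72109 × 7.5261 × 2.5545 = 167.667 kN.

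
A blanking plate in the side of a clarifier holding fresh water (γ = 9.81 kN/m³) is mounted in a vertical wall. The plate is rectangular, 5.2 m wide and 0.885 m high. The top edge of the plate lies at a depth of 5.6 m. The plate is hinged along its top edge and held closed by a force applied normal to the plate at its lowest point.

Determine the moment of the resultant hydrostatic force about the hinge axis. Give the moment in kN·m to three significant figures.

γ = 9.81 kN/m³.
The centroid lies 0.885/2 = 0.4425 m below the top edge, so the centroid depth is h_c = 5.6 + 0.4425 = 6.0425 m.
A = 5.2 × 0.885 = 4.602 m².
Resultant F = γ·h_c·A = 9.81 × 6.0425 × 4.602 = 272.792 kN.
I_c = b·h³/12 = 5.2 × 0.885³/12 = 0.300367 m⁴.
Centre of pressure: y_p = y_c + I_c/(y_c·A) = 6.0425 + 0.300367/(6.0425 × 4.602) = 6.0425 + 0.0108016 = 6.0533 m along the plane.
The resultant acts 0.4425 + 0.0108016 = 0.453302 m (along the plate) below the hinge at the top edge, so the moment about the hinge is M = F × 0.453302 = 272.792 × 0.453302 = 123.657 kN·m.

M ≈ 124 kN·m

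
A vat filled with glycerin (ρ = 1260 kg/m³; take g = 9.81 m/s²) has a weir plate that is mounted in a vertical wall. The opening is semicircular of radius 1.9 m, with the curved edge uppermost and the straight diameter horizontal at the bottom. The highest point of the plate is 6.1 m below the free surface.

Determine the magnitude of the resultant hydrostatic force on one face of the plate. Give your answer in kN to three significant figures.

γ = ρg = 1260 × 9.81 / 1000 = 12.3606 kN/m³.
The centroid lies 4r/(3π) = 0.806385 m above the diameter, so r − 4r/(3π) = 1.9 − 0.806385 = 1.09361 m below the topmost point, so the centroid depth is h_c = 6.1 + 1.09361 = 7.19361 m.
A = πr²/2 = π × 1.9²/2 = 5.67057 m².
Resultant F = γ·h_c·A = 12.3606 × 7.19361 × 5.67057 = 504.212 kN.

F ≈ 504 kN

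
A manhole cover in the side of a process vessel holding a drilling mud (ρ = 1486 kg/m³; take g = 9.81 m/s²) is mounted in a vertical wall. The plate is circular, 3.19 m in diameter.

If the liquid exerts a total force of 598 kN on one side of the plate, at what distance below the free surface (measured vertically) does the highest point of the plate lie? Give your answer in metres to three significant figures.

γ = ρg = 1486 × 9.81 / 1000 = 14.57766 kN/m³.
A = π(1.595)² = 7.99229 m².
From F = γ·h_c·A, the centroid depth is h_c = 598/(14.57766 × 7.99229) = 5.13266 m.
The centroid is at the centre, 1.595 m below the top of the plate, so the highest point sits at h_top = 5.13266 − 1.595 = 3.53766 m below the surface.

d_top ≈ 3.54 m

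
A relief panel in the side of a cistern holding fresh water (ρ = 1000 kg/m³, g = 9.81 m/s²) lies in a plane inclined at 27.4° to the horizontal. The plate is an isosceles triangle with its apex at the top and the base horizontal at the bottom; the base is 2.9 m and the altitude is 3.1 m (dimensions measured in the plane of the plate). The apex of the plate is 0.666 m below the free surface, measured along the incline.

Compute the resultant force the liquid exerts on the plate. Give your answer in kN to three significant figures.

F ≈ 55.5 kN

γ = ρg = 1000 × 9.81 = 9810 N/m³ = 9.81 kN/m³.
Let θ = 27.4° be the plate's angle to the horizontal; measure y along the incline from where the plane meets the free surface. Vertical depth h = y·sinθ with sinθ = 0.460200.
With the apex up, the centroid sits 2h/3 = 2 × 3.1/3 = 2.06667 m below the apex, so y_c = 0.666 + 2.06667 = 2.73267 m and h_c = 2.73267 × 0.460200 = 1.25757 m.
A = ½ × 2.9 × 3.1 = 4.495 m².
Resultant F = γ·h_c·A = 9.81 × 1.25757 × 4.495 = 55.4537 kN.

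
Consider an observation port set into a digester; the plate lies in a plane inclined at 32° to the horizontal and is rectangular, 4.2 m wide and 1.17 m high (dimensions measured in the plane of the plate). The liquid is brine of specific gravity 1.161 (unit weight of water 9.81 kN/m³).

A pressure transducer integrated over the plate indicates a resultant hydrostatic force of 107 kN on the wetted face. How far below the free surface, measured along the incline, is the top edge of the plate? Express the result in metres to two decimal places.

γ = 1.161 × 9.81 = 11.38941 kN/m³.
A = 4.2 × 1.17 = 4.914 m².
From F = γ·h_c·A, the centroid depth is h_c = 107/(11.38941 × 4.914) = 1.91182 m.
Let θ = 32° be the plate's angle to the horizontal; measure y along the incline from where the plane meets the free surface. Vertical depth h = y·sinθ with sinθ = 0.529919.
Along the incline, y_c = h_c/sinθ = 1.91182/0.529919 = 3.60776 m.
The centroid lies 1.17/2 = 0.585 m below the top edge, so the top edge sits at y_top = 3.60776 − 0.585 = 3.02276 m along the incline.

y_top ≈ 3.02 m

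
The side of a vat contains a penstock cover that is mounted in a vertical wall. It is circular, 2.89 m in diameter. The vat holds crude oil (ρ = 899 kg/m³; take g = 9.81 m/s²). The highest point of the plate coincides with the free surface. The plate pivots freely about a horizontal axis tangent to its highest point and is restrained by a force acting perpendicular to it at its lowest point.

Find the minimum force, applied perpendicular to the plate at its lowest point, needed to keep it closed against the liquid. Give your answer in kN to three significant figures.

P ≈ 52.2 kN

γ = ρg = 899 × 9.81 / 1000 = 8.81919 kN/m³.
The centroid is at the centre, 1.445 m below the top of the plate, so the centroid depth is h_c = 1.445 m.
A = π(1.445)² = 6.55972 m².
Resultant F = γ·h_c·A = 8.81919 × 1.445 × 6.55972 = 83.5953 kN.
I_c = πr⁴/4 = π × 1.445⁴/4 = 3.42422 m⁴.
Centre of pressure: y_p = y_c + I_c/(y_c·A) = 1.445 + 3.42422/(1.445 × 6.55972) = 1.445 + 0.361251 = 1.80625 m along the plane.
The resultant acts 1.445 + 0.361251 = 1.80625 m (along the plate) below the hinge at the top edge, so the moment about the hinge is M = F × 1.80625 = 83.5953 × 1.80625 = 150.994 kN·m.
A normal force at the bottom, 2.89 m from the hinge, must supply this moment: P = 150.994/2.89 = 52.2471 kN.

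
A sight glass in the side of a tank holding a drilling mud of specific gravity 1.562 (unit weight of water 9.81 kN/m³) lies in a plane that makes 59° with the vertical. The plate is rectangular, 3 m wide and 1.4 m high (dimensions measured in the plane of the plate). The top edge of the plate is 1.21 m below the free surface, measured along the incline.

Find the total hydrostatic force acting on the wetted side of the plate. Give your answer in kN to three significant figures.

γ = 1.562 × 9.81 = 15.32322 kN/m³.
The plate makes 59° with the vertical, i.e. θ = 90° − 59° = 31° to the horizontal. Measuring y along the incline from the free-surface line, vertical depth h = y·sinθ with sinθ = 0.515038.
The centroid lies 1.4/2 = 0.7 m below the top edge, so y_c = 1.21 + 0.7 = 1.91 m and h_c = 1.91 × 0.515038 = 0.983723 m.
A = 3 × 1.4 = 4.2 m².
Resultant F = γ·h_c·A = 15.32322 × 0.983723 × 4.2 = 63.31 kN.

F ≈ 63.3 kN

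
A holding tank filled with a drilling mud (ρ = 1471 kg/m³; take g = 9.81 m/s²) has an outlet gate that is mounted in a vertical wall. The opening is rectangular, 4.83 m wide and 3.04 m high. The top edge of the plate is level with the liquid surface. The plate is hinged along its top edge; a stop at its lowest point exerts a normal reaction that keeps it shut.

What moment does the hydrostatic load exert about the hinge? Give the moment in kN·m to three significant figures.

γ = ρg = 1471 × 9.81 / 1000 = 14.43051 kN/m³.
The centroid lies 3.04/2 = 1.52 m below the top edge, so the centroid depth is h_c = 1.52 m.
A = 4.83 × 3.04 = 14.6832 m².
Resultant F = γ·h_c·A = 14.43051 × 1.52 × 14.6832 = 322.067 kN.
I_c = b·h³/12 = 4.83 × 3.04³/12 = 11.308 m⁴.
Centre of pressure: y_p = y_c + I_c/(y_c·A) = 1.52 + 11.308/(1.52 × 14.6832) = 1.52 + 0.506666 = 2.02667 m along the plane.
The resultant acts 1.52 + 0.506666 = 2.02667 m (along the plate) below the hinge at the top edge, so the moment about the hinge is M = F × 2.02667 = 322.067 × 2.02667 = 652.724 kN·m.

M ≈ 653 kN·m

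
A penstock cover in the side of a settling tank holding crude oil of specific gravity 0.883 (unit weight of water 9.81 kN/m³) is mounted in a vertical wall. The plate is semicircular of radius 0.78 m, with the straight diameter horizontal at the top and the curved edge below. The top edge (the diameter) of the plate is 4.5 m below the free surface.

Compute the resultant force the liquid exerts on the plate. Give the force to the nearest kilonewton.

γ = 0.883 × 9.81 = 8.66223 kN/m³.
The centroid of a semicircle lies 4r/(3π) = 0.331042 m from the diameter, here below the top edge, so the centroid depth is h_c = 4.5 + 0.331042 = 4.83104 m.
A = πr²/2 = π × 0.78²/2 = 0.955672 m².
Resultant F = γ·h_c·A = 8.66223 × 4.83104 × 0.955672 = 39.9926 kN.

F ≈ 40 kN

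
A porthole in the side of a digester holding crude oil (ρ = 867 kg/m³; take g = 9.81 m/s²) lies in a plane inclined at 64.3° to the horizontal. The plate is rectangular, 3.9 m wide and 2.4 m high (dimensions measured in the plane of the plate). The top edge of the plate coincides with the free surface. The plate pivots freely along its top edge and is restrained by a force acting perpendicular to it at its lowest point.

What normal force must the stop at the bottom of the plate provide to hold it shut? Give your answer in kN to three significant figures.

P ≈ 57.4 kN

γ = ρg = 867 × 9.81 / 1000 = 8.50527 kN/m³.
Let θ = 64.3° be the plate's angle to the horizontal; measure y along the incline from where the plane meets the free surface. Vertical depth h = y·sinθ with sinθ = 0.901077.
The centroid lies 2.4/2 = 1.2 m below the top edge, so y_c = 1.2 m and h_c = 1.2 × 0.901077 = 1.08129 m.
A = 3.9 × 2.4 = 9.36 m².
Resultant F = γ·h_c·A = 8.50527 × 1.08129 × 9.36 = 86.0808 kN.
I_c = b·h³/12 = 3.9 × 2.4³/12 = 4.4928 m⁴.
Centre of pressure: y_p = y_c + I_c/(y_c·A) = 1.2 + 4.4928/(1.2 × 9.36) = 1.2 + 0.4 = 1.6 m along the plane.
The resultant acts 1.2 + 0.4 = 1.6 m (along the plate) below the hinge at the top edge, so the moment about the hinge is M = F × 1.6 = 86.0808 × 1.6 = 137.729 kN·m.
A normal force at the bottom, 2.4 m from the hinge, must supply this moment: P = 137.729/2.4 = 57.3871 kN.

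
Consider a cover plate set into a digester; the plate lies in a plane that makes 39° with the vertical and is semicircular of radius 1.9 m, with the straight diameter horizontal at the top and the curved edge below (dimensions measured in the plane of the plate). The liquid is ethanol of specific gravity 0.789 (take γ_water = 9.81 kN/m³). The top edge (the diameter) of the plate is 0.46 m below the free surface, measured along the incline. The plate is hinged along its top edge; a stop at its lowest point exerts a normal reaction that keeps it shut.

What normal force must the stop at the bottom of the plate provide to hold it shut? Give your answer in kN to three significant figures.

P ≈ 22.9 kN

γ = 0.789 × 9.81 = 7.74009 kN/m³.
The plate makes 39° with the vertical, i.e. θ = 90° − 39° = 51° to the horizontal. Measuring y along the incline from the free-surface line, vertical depth h = y·sinθ with sinθ = 0.777146.
The centroid of a semicircle lies 4r/(3π) = 0.806385 m from the diameter, here below the top edge, so y_c = 0.46 + 0.806385 = 1.26639 m and h_c = 1.26639 × 0.777146 = 0.98417 m.
A = πr²/2 = π × 1.9²/2 = 5.67057 m².
Resultant F = γ·h_c·A = 7.74009 × 0.98417 × 5.67057 = 43.1959 kN.
I_c = (π/8 − 8/(9π))·r⁴ = 0.109757 × 1.9⁴ = 1.43036 m⁴.
Centre of pressure: y_p = y_c + I_c/(y_c·A) = 1.26639 + 1.43036/(1.26639 × 5.67057) = 1.26639 + 0.199182 = 1.46557 m along the plane.
The resultant acts 0.806385 + 0.199182 = 1.00557 m (along the plate) below the hinge at the top edge, so the moment about the hinge is M = F × 1.00557 = 43.1959 × 1.00557 = 43.4365 kN·m.
A normal force at the bottom, 1.9 m from the hinge, must supply this moment: P = 43.4365/1.9 = 22.8613 kN.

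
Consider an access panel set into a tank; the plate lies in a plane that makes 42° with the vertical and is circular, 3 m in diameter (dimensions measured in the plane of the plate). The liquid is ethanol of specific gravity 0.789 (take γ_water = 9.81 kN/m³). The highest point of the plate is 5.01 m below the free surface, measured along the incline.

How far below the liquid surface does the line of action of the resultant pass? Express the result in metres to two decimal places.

h_p = 4.90 m

γ = 0.789 × 9.81 = 7.74009 kN/m³.
The plate makes 42° with the vertical, i.e. θ = 90° − 42° = 48° to the horizontal. Measuring y along the incline from the free-surface line, vertical depth h = y·sinθ with sinθ = 0.743145.
The centroid is at the centre, 1.5 m below the top of the plate, so y_c = 5.01 + 1.5 = 6.51 m and h_c = 6.51 × 0.743145 = 4.83787 m.
A = π(1.5)² = 7.06858 m².
Resultant F = γ·h_c·A = 7.74009 × 4.83787 × 7.06858 = 264.687 kN.
I_c = πr⁴/4 = π × 1.5⁴/4 = 3.97608 m⁴.
Centre of pressure: y_p = y_c + I_c/(y_c·A) = 6.51 + 3.97608/(6.51 × 7.06858) = 6.51 + 0.0864056 = 6.59641 m along the plane.
Vertically, h_p = y_p·sinθ = 6.59641 × 0.743145 = 4.90209 m.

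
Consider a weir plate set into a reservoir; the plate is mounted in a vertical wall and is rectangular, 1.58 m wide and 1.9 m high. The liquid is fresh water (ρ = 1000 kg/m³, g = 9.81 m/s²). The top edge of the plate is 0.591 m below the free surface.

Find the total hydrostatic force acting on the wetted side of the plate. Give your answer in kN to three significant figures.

F ≈ 45.4 kN

γ = ρg = 1000 × 9.81 = 9810 N/m³ = 9.81 kN/m³.
The centroid lies 1.9/2 = 0.95 m below the top edge, so the centroid depth is h_c = 0.591 + 0.95 = 1.541 m.
A = 1.58 × 1.9 = 3.002 m².
Resultant F = γ·h_c·A = 9.81 × 1.541 × 3.002 = 45.3819 kN.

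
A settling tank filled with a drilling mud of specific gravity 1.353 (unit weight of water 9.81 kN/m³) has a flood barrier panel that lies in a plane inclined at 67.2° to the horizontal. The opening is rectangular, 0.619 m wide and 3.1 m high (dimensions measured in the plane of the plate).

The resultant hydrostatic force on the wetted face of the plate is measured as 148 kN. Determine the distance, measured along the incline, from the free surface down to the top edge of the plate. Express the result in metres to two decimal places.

γ = 1.353 × 9.81 = 13.27293 kN/m³.
A = 0.619 × 3.1 = 1.9189 m².
From F = γ·h_c·A, the centroid depth is h_c = 148/(13.27293 × 1.9189) = 5.81089 m.
Let θ = 67.2° be the plate's angle to the horizontal; measure y along the incline from where the plane meets the free surface. Vertical depth h = y·sinθ with sinθ = 0.921863.
Along the incline, y_c = h_c/sinθ = 5.81089/0.921863 = 6.30342 m.
The centroid lies 3.1/2 = 1.55 m below the top edge, so the top edge sits at y_top = 6.30342 − 1.55 = 4.75342 m along the incline.

y_top ≈ 4.75 m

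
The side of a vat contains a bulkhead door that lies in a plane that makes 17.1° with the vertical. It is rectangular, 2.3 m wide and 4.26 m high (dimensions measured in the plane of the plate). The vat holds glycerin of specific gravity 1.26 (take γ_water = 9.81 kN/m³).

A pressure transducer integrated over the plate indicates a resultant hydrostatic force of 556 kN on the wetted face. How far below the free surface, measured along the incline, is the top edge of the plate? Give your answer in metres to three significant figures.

y_top ≈ 2.67 m

γ = 1.26 × 9.81 = 12.3606 kN/m³.
A = 2.3 × 4.26 = 9.798 m².
From F = γ·h_c·A, the centroid depth is h_c = 556/(12.3606 × 9.798) = 4.5909 m.
The plate makes 17.1° with the vertical, i.e. θ = 90° − 17.1° = 72.9° to the horizontal. Measuring y along the incline from the free-surface line, vertical depth h = y·sinθ with sinθ = 0.955793.
Along the incline, y_c = h_c/sinθ = 4.5909/0.955793 = 4.80324 m.
The centroid lies 4.26/2 = 2.13 m below the top edge, so the top edge sits at y_top = 4.80324 − 2.13 = 2.67324 m along the incline.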